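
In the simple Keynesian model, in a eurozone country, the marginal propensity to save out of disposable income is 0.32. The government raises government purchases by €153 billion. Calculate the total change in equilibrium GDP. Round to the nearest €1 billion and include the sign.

+€478 billion

MPC = 1 − MPS = 1 − 0.32 = 0.68.
Expenditure multiplier = 1/(1 − MPC) = 1/(1 − 0.68) = 1/0.32 = 3.125.
ΔY = k × ΔG = (+€153 billion) / 0.32 ≈ +€478 billion.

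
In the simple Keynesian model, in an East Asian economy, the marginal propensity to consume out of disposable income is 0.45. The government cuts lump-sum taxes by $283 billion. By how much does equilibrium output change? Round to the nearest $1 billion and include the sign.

A lump-sum tax change of −$283 billion shifts disposable income by +$283 billion; first-round consumption changes by −c × ΔT = −0.45 × (−$283 billion) = +$127.35 billion.
Expenditure multiplier = 1/(1 − MPC) = 1/(1 − 0.45) = 1/0.55 ≈ 1.818.
The tax multiplier is −c × k ≈ −0.818, so ΔY = k × (−c·ΔT) = (+$127.35 billion) / 0.55 ≈ +$232 billion.

+$232 billion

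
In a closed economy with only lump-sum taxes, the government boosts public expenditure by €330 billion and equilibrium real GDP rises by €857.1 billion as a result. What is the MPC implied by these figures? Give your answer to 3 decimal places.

0.615

Implied spending multiplier k = ΔY/ΔG = 857.1/330 ≈ 2.5973.
Since k = 1/(1 − MPC), MPC = 1 − 1/k = 1 − ΔG/ΔY = 1 − 330/857.1 ≈ 0.615.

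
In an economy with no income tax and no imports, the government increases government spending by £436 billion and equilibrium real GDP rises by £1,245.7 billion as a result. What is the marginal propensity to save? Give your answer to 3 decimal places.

0.350

Implied spending multiplier k = ΔY/ΔG = 1,245.7/436 ≈ 2.8571.
Since k = 1/(1 − MPC), MPC = 1 − 1/k = 1 − ΔG/ΔY = 1 − 436/1,245.7 ≈ 0.650.
MPS = 1 − MPC = 0.350.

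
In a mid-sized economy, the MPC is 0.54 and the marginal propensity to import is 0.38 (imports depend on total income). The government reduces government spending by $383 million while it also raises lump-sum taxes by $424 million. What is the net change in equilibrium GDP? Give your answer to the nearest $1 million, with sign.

−$729 million

Expenditure multiplier = 1/(1 − c + m) = 1/(1 − 0.54 + 0.38) = 1/0.84 ≈ 1.19.
ΔG contributes k·ΔG = (−$383 million) / 0.84 ≈ −$456 million.
ΔT of +$424 million changes first-round spending by −c·ΔT = −$228.96 million, contributing k·(−c·ΔT) = (−$228.96 million) / 0.84 ≈ −$272.6 million.
Net ΔY = k(ΔG − c·ΔT) = (−$611.96 million) / 0.84 ≈ −$729 million.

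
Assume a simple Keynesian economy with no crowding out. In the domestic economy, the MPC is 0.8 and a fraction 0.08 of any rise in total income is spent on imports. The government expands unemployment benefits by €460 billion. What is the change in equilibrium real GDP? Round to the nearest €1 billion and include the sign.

+€1,314 billion

The transfer change shifts disposable income by +€460 billion, so first-round consumption changes by c·ΔTR = 0.8 × (+€460 billion) = +€368 billion.
Expenditure multiplier = 1/(1 − c + m) = 1/(1 − 0.8 + 0.08) = 1/0.28 ≈ 3.571.
The transfer multiplier is c × k ≈ 2.857, so ΔY = k × (c·ΔTR) = (+€368 billion) / 0.28 ≈ +€1,314 billion.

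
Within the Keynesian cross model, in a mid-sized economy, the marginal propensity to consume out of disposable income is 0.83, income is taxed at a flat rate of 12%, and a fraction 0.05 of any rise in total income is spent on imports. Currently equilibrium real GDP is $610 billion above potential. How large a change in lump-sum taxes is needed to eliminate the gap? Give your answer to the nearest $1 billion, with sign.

+$235 billion

Spending multiplier = 1/(1 − c(1−t) + m) = 1/(1 − 0.83×0.88 + 0.05) = 1/0.3196 ≈ 3.129.
Tax multiplier = −c·k = −0.83/0.3196 ≈ −2.597. Need ΔY = −$610 billion, so ΔT = ΔY/(−c·k) = −(−$610 billion) × 0.3196 / 0.83 ≈ +$235 billion.
The government should raise lump-sum taxes by $235 billion.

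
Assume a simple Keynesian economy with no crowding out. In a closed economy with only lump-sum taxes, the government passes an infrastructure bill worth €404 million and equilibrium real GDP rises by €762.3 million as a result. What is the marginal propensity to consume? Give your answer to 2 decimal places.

0.47

Implied spending multiplier k = ΔY/ΔG = 762.3/404 ≈ 1.8869.
Since k = 1/(1 − MPC), MPC = 1 − 1/k = 1 − ΔG/ΔY = 1 − 404/762.3 ≈ 0.47.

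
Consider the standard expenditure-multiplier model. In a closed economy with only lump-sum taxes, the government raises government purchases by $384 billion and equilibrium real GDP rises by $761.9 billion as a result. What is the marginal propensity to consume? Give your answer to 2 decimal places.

0.50

Implied spending multiplier k = ΔY/ΔG = 761.9/384 ≈ 1.9841.
Since k = 1/(1 − MPC), MPC = 1 − 1/k = 1 − ΔG/ΔY = 1 − 384/761.9 ≈ 0.50.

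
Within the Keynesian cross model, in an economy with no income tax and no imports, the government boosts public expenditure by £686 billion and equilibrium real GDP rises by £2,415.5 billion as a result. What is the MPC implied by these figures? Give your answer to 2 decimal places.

Implied spending multiplier k = ΔY/ΔG = 2,415.5/686 ≈ 3.5211.
Since k = 1/(1 − MPC), MPC = 1 − 1/k = 1 − ΔG/ΔY = 1 − 686/2,415.5 ≈ 0.72.

0.72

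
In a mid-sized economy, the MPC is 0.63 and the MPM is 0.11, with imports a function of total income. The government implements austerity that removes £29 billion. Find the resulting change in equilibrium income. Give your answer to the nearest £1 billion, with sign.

Expenditure multiplier = 1/(1 − c + m) = 1/(1 − 0.63 + 0.11) = 1/0.48 ≈ 2.083.
ΔY = k × ΔG = (−£29 billion) / 0.48 ≈ −£60 billion.

−£60 billion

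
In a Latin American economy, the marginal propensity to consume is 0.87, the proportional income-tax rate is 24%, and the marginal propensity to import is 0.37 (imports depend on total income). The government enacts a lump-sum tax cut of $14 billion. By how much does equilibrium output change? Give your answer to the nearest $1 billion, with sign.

A lump-sum tax change of −$14 billion shifts disposable income by +$14 billion; first-round consumption changes by −c × ΔT = −0.87 × (−$14 billion) = +$12.18 billion.
Expenditure multiplier = 1/(1 − c(1−t) + m) = 1/(1 − 0.87×0.76 + 0.37) = 1/0.7088 ≈ 1.411.
The tax multiplier is −c × k ≈ −1.227, so ΔY = k × (−c·ΔT) = (+$12.18 billion) / 0.7088 ≈ +$17 billion.

+$17 billion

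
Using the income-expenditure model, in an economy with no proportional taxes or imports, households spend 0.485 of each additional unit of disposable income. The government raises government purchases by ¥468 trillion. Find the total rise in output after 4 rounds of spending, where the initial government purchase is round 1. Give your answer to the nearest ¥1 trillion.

Round 1 adds ΔG = ¥468 trillion; each later round is MPC = 0.485 times the previous.
After 4 rounds: 468 + 226.98 + 110.0853 + 53.3913705 = ΔG·(1 − c^4)/(1 − c) = 468 × (1 − 0.055330800625)/0.515 ≈ ¥858 trillion.

¥858 trillion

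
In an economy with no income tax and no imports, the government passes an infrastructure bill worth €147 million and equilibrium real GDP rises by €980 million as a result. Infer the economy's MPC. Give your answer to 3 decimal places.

Implied spending multiplier k = ΔY/ΔG = 980/147 ≈ 6.6667.
Since k = 1/(1 − MPC), MPC = 1 − 1/k = 1 − ΔG/ΔY = 1 − 147/980 = 0.850.

0.850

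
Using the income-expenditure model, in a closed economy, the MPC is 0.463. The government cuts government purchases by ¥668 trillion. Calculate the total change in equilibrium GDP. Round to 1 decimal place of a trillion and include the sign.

Expenditure multiplier = 1/(1 − MPC) = 1/(1 − 0.463) = 1/0.537 ≈ 1.862.
ΔY = k × ΔG = (−¥668 trillion) / 0.537 ≈ −¥1,243.9 trillion.

−¥1,243.9 trillion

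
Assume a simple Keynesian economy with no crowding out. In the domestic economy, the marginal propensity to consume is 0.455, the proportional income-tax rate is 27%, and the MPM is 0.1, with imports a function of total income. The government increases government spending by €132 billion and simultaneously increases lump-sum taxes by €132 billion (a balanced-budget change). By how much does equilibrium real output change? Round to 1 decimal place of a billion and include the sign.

+€93.7 billion

Expenditure multiplier = 1/(1 − c(1−t) + m) = 1/(1 − 0.455×0.73 + 0.1) = 1/0.76785 ≈ 1.302.
ΔG contributes k·ΔG = (+€132 billion) / 0.76785 ≈ +€171.9 billion.
ΔT of +€132 billion changes first-round spending by −c·ΔT = −€60.06 billion, contributing k·(−c·ΔT) = (−€60.06 billion) / 0.76785 ≈ −€78.2 billion.
Net ΔY = k(ΔG − c·ΔT) = (+€71.94 billion) / 0.76785 ≈ +€93.7 billion.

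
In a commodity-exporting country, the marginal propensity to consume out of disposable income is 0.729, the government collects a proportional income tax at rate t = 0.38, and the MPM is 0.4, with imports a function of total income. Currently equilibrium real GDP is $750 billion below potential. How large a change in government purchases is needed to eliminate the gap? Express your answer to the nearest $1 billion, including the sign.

+$711 billion

Spending multiplier = 1/(1 − c(1−t) + m) = 1/(1 − 0.729×0.62 + 0.4) = 1/0.94802 ≈ 1.055.
Need ΔY = +$750 billion, so ΔG = ΔY/k = (+$750 billion) × 0.94802 ≈ +$711 billion.
The government should increase government purchases by $711 billion.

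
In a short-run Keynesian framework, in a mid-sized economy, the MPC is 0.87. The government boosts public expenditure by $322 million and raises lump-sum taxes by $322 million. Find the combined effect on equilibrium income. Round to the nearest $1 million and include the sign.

+$322 million

Expenditure multiplier = 1/(1 − MPC) = 1/(1 − 0.87) = 1/0.13 ≈ 7.692.
ΔG contributes k·ΔG = (+$322 million) / 0.13 ≈ +$2,476.9 million.
ΔT of +$322 million changes first-round spending by −c·ΔT = −$280.14 million, contributing k·(−c·ΔT) = (−$280.14 million) / 0.13 ≈ −$2,154.9 million.
With ΔG = ΔT and no other leakages, the balanced-budget multiplier is 1, so ΔY = ΔG = +$322 million.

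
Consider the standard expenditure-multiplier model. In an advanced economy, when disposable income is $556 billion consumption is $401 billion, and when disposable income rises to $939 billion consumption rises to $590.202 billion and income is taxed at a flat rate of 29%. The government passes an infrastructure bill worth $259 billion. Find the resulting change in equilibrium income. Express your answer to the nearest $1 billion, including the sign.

MPC = ΔC/ΔYd = (590.202 − 401)/(939 − 556) = 189.202/383 = 0.494.
Government-spending multiplier = 1/(1 − c(1−t)) = 1/(1 − 0.494×0.71) = 1/0.64926 ≈ 1.54.
ΔY = k × ΔG = (+$259 billion) / 0.64926 ≈ +$399 billion.

+$399 billion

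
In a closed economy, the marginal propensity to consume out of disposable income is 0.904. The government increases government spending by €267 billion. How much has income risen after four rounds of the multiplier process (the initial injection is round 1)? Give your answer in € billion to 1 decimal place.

Round 1 adds ΔG = €267 billion; each later round is MPC = 0.904 times the previous.
After 4 rounds: 267 + 241.368 + 218.196672 + 197.249791488 = ΔG·(1 − c^4)/(1 − c) = 267 × (1 − 0.667841990656)/0.096 ≈ €923.8 billion.

€923.8 billion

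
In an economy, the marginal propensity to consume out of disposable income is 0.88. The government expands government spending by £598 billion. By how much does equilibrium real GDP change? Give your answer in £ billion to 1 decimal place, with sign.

+£4,983.3 billion

Expenditure multiplier = 1/(1 − MPC) = 1/(1 − 0.88) = 1/0.12 ≈ 8.333.
ΔY = k × ΔG = (+£598 billion) / 0.12 ≈ +£4,983.3 billion.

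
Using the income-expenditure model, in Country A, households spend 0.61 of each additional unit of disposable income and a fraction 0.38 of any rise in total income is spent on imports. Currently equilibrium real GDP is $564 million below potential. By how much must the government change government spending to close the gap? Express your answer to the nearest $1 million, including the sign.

Spending multiplier = 1/(1 − c + m) = 1/(1 − 0.61 + 0.38) = 1/0.77 ≈ 1.299.
Need ΔY = +$564 million, so ΔG = ΔY/k = (+$564 million) × 0.77 ≈ +$434 million.
The government should increase government spending by $434 million.

+$434 million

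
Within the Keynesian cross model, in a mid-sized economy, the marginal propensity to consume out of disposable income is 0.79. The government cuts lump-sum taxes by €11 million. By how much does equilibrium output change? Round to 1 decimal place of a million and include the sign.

+€41.4 million

A lump-sum tax change of −€11 million shifts disposable income by +€11 million; first-round consumption changes by −c × ΔT = −0.79 × (−€11 million) = +€8.69 million.
Expenditure multiplier = 1/(1 − MPC) = 1/(1 − 0.79) = 1/0.21 ≈ 4.762.
The tax multiplier is −c × k ≈ −3.762, so ΔY = k × (−c·ΔT) = (+€8.69 million) / 0.21 ≈ +€41.4 million.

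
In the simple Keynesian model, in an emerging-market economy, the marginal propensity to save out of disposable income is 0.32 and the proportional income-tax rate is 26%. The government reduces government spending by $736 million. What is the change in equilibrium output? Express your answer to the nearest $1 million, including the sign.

−$1,481 million

MPC = 1 − MPS = 1 − 0.32 = 0.68.
Government-spending multiplier = 1/(1 − c(1−t)) = 1/(1 − 0.68×0.74) = 1/0.4968 ≈ 2.013.
ΔY = k × ΔG = (−$736 million) / 0.4968 ≈ −$1,481 million.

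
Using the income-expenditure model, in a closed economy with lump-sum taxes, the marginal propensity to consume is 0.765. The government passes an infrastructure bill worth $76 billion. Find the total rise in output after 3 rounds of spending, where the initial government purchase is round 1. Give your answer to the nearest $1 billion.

Round 1 adds ΔG = $76 billion; each later round is MPC = 0.765 times the previous.
After 3 rounds: 76 + 58.14 + 44.4771 = ΔG·(1 − c^3)/(1 − c) = 76 × (1 − 0.447697125)/0.235 ≈ $179 billion.

$179 billion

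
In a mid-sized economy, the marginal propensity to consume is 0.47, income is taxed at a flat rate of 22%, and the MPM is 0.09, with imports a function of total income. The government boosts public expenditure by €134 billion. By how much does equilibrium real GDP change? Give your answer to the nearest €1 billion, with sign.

Expenditure multiplier = 1/(1 − c(1−t) + m) = 1/(1 − 0.47×0.78 + 0.09) = 1/0.7234 ≈ 1.382.
ΔY = k × ΔG = (+€134 billion) / 0.7234 ≈ +€185 billion.

+€185 billion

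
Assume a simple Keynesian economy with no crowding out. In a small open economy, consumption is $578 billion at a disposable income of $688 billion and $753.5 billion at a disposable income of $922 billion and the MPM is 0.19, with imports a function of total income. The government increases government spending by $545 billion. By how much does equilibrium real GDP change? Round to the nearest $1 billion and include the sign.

MPC = ΔC/ΔYd = (753.5 − 578)/(922 − 688) = 175.5/234 = 0.75.
Government-spending multiplier = 1/(1 − c + m) = 1/(1 − 0.75 + 0.19) = 1/0.44 ≈ 2.273.
ΔY = k × ΔG = (+$545 billion) / 0.44 ≈ +$1,239 billion.

+$1,239 billion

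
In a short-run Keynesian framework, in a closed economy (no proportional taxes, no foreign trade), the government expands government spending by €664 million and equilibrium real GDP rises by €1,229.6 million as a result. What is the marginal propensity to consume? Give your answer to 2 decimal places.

0.46

Implied spending multiplier k = ΔY/ΔG = 1,229.6/664 ≈ 1.8518.
Since k = 1/(1 − MPC), MPC = 1 − 1/k = 1 − ΔG/ΔY = 1 − 664/1,229.6 ≈ 0.46.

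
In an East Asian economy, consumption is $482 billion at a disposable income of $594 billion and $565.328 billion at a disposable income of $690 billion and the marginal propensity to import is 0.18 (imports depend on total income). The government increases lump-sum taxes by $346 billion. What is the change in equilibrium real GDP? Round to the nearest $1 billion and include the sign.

−$963 billion

MPC = ΔC/ΔYd = (565.328 − 482)/(690 − 594) = 83.328/96 = 0.868.
A lump-sum tax change of +$346 billion shifts disposable income by −$346 billion; first-round consumption changes by −c × ΔT = −0.868 × (+$346 billion) = −$300.328 billion.
Expenditure multiplier = 1/(1 − c + m) = 1/(1 − 0.868 + 0.18) = 1/0.312 ≈ 3.205.
The tax multiplier is −c × k ≈ −2.782, so ΔY = k × (−c·ΔT) = (−$300.328 billion) / 0.312 ≈ −$963 billion.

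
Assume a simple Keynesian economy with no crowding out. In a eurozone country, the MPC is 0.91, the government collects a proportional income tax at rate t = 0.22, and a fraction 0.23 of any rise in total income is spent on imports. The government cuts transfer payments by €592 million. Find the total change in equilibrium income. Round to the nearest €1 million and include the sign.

The transfer change shifts disposable income by −€592 million, so first-round consumption changes by c·ΔTR = 0.91 × (−€592 million) = −€538.72 million.
Expenditure multiplier = 1/(1 − c(1−t) + m) = 1/(1 − 0.91×0.78 + 0.23) = 1/0.5202 ≈ 1.922.
The transfer multiplier is c × k ≈ 1.749, so ΔY = k × (c·ΔTR) = (−€538.72 million) / 0.5202 ≈ −€1,036 million.

−€1,036 million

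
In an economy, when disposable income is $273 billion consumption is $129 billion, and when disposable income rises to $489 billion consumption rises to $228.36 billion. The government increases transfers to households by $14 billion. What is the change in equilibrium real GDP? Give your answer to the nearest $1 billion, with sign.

MPC = ΔC/ΔYd = (228.36 − 129)/(489 − 273) = 99.36/216 = 0.46.
The transfer change shifts disposable income by +$14 billion, so first-round consumption changes by c·ΔTR = 0.46 × (+$14 billion) = +$6.44 billion.
Expenditure multiplier = 1/(1 − MPC) = 1/(1 − 0.46) = 1/0.54 ≈ 1.852.
The transfer multiplier is c × k ≈ 0.852, so ΔY = k × (c·ΔTR) = (+$6.44 billion) / 0.54 ≈ +$12 billion.

+$12 billion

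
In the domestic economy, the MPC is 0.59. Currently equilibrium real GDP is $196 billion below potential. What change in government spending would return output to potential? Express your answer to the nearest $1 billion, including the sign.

Spending multiplier = 1/(1 − MPC) = 1/(1 − 0.59) = 1/0.41 ≈ 2.439.
Need ΔY = +$196 billion, so ΔG = ΔY/k = (+$196 billion) × 0.41 ≈ +$80 billion.
The government should increase government spending by $80 billion.

+$80 billion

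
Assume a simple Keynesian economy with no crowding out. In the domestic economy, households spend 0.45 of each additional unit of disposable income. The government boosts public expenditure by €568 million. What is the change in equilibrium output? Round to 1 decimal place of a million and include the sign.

Government-spending multiplier = 1/(1 − MPC) = 1/(1 − 0.45) = 1/0.55 ≈ 1.818.
ΔY = k × ΔG = (+€568 million) / 0.55 ≈ +€1,032.7 million.

+€1,032.7 million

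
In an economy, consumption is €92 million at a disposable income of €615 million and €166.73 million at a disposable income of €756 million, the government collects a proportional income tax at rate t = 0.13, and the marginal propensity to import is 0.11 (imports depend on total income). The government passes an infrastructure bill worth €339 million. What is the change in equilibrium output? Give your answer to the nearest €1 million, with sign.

MPC = ΔC/ΔYd = (166.73 − 92)/(756 − 615) = 74.73/141 = 0.53.
Government-spending multiplier = 1/(1 − c(1−t) + m) = 1/(1 − 0.53×0.87 + 0.11) = 1/0.6489 ≈ 1.541.
ΔY = k × ΔG = (+€339 million) / 0.6489 ≈ +€522 million.

+€522 million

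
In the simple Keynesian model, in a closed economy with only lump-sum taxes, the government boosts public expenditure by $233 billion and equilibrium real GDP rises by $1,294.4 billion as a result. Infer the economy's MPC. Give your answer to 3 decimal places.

0.820

Implied spending multiplier k = ΔY/ΔG = 1,294.4/233 ≈ 5.5554.
Since k = 1/(1 − MPC), MPC = 1 − 1/k = 1 − ΔG/ΔY = 1 − 233/1,294.4 ≈ 0.820.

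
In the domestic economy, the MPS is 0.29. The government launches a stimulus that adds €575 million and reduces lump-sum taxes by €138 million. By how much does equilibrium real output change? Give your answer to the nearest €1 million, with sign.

MPC = 1 − MPS = 1 − 0.29 = 0.71.
Expenditure multiplier = 1/(1 − MPC) = 1/(1 − 0.71) = 1/0.29 ≈ 3.448.
ΔG contributes k·ΔG = (+€575 million) / 0.29 ≈ +€1,982.8 million.
ΔT of −€138 million changes first-round spending by −c·ΔT = +€97.98 million, contributing k·(−c·ΔT) = (+€97.98 million) / 0.29 ≈ +€337.9 million.
Net ΔY = k(ΔG − c·ΔT) = (+€672.98 million) / 0.29 ≈ +€2,321 million.

+€2,321 million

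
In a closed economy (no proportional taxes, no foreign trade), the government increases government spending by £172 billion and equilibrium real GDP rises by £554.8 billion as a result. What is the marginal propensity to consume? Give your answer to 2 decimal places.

Implied spending multiplier k = ΔY/ΔG = 554.8/172 ≈ 3.2256.
Since k = 1/(1 − MPC), MPC = 1 − 1/k = 1 − ΔG/ΔY = 1 − 172/554.8 ≈ 0.69.

0.69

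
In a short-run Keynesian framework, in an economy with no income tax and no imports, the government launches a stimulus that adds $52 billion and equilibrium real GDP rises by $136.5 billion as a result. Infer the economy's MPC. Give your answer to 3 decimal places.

0.619

Implied spending multiplier k = ΔY/ΔG = 136.5/52 = 2.625.
Since k = 1/(1 − MPC), MPC = 1 − 1/k = 1 − ΔG/ΔY = 1 − 52/136.5 ≈ 0.619.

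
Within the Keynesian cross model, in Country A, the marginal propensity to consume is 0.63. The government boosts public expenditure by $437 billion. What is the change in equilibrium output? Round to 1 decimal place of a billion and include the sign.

+$1,181.1 billion

Government-spending multiplier = 1/(1 − MPC) = 1/(1 − 0.63) = 1/0.37 ≈ 2.703.
ΔY = k × ΔG = (+$437 billion) / 0.37 ≈ +$1,181.1 billion.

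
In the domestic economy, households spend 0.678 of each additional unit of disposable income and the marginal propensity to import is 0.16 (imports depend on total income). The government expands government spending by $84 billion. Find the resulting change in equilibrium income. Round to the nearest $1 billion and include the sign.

+$174 billion

Government-spending multiplier = 1/(1 − c + m) = 1/(1 − 0.678 + 0.16) = 1/0.482 ≈ 2.075.
ΔY = k × ΔG = (+$84 billion) / 0.482 ≈ +$174 billion.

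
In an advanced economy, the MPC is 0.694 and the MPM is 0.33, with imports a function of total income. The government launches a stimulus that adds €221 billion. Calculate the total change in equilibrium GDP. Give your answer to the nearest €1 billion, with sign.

Government-spending multiplier = 1/(1 − c + m) = 1/(1 − 0.694 + 0.33) = 1/0.636 ≈ 1.572.
ΔY = k × ΔG = (+€221 billion) / 0.636 ≈ +€347 billion.

+€347 billion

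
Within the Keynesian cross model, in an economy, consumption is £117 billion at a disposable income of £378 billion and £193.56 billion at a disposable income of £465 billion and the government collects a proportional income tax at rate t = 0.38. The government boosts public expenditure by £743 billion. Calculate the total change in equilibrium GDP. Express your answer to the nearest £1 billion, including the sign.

+£1,635 billion

MPC = ΔC/ΔYd = (193.56 − 117)/(465 − 378) = 76.56/87 = 0.88.
Spending multiplier = 1/(1 − c(1−t)) = 1/(1 − 0.88×0.62) = 1/0.4544 ≈ 2.201.
ΔY = k × ΔG = (+£743 billion) / 0.4544 ≈ +£1,635 billion.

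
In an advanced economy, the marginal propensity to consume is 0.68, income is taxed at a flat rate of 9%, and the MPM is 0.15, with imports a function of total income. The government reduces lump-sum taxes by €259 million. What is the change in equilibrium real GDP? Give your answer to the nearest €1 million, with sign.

+€332 million

A lump-sum tax change of −€259 million shifts disposable income by +€259 million; first-round consumption changes by −c × ΔT = −0.68 × (−€259 million) = +€176.12 million.
Expenditure multiplier = 1/(1 − c(1−t) + m) = 1/(1 − 0.68×0.91 + 0.15) = 1/0.5312 ≈ 1.883.
The tax multiplier is −c × k ≈ −1.28, so ΔY = k × (−c·ΔT) = (+€176.12 million) / 0.5312 ≈ +€332 million.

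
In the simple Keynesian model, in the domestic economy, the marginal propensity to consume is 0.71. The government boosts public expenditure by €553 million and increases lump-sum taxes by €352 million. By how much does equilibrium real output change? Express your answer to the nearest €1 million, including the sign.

+€1,045 million

Expenditure multiplier = 1/(1 − MPC) = 1/(1 − 0.71) = 1/0.29 ≈ 3.448.
ΔG contributes k·ΔG = (+€553 million) / 0.29 ≈ +€1,906.9 million.
ΔT of +€352 million changes first-round spending by −c·ΔT = −€249.92 million, contributing k·(−c·ΔT) = (−€249.92 million) / 0.29 ≈ −€861.8 million.
Net ΔY = k(ΔG − c·ΔT) = (+€303.08 million) / 0.29 ≈ +€1,045 million.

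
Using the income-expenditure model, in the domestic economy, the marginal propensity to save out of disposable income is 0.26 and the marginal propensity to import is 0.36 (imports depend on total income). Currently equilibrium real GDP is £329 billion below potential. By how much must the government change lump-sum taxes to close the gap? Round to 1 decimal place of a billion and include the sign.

MPC = 1 − MPS = 1 − 0.26 = 0.74.
Spending multiplier = 1/(1 − c + m) = 1/(1 − 0.74 + 0.36) = 1/0.62 ≈ 1.613.
Tax multiplier = −c·k = −0.74/0.62 ≈ −1.194. Need ΔY = +£329 billion, so ΔT = ΔY/(−c·k) = −(+£329 billion) × 0.62 / 0.74 ≈ −£275.6 billion.
The government should cut lump-sum taxes by £275.6 billion.

−£275.6 billion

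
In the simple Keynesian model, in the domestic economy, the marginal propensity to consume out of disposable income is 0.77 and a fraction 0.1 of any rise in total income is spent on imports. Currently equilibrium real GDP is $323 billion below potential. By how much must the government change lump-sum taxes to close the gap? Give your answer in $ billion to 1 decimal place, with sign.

Spending multiplier = 1/(1 − c + m) = 1/(1 − 0.77 + 0.1) = 1/0.33 ≈ 3.03.
Tax multiplier = −c·k = −0.77/0.33 ≈ −2.333. Need ΔY = +$323 billion, so ΔT = ΔY/(−c·k) = −(+$323 billion) × 0.33 / 0.77 ≈ −$138.4 billion.
The government should cut lump-sum taxes by $138.4 billion.

−$138.4 billion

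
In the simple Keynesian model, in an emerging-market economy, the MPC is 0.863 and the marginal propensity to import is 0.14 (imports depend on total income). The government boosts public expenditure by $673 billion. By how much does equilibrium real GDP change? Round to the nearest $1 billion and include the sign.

Spending multiplier = 1/(1 − c + m) = 1/(1 − 0.863 + 0.14) = 1/0.277 ≈ 3.61.
ΔY = k × ΔG = (+$673 billion) / 0.277 ≈ +$2,430 billion.

+$2,430 billion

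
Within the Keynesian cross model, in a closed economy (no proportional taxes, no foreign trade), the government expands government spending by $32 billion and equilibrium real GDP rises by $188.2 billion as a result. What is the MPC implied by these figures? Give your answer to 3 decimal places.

Implied spending multiplier k = ΔY/ΔG = 188.2/32 ≈ 5.8813.
Since k = 1/(1 − MPC), MPC = 1 − 1/k = 1 − ΔG/ΔY = 1 − 32/188.2 ≈ 0.830.

0.830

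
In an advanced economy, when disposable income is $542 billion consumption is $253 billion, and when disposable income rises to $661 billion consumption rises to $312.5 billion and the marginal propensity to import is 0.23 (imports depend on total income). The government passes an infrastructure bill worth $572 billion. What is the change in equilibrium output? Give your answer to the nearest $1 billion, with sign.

MPC = ΔC/ΔYd = (312.5 − 253)/(661 − 542) = 59.5/119 = 0.5.
Spending multiplier = 1/(1 − c + m) = 1/(1 − 0.5 + 0.23) = 1/0.73 ≈ 1.37.
ΔY = k × ΔG = (+$572 billion) / 0.73 ≈ +$784 billion.

+$784 billion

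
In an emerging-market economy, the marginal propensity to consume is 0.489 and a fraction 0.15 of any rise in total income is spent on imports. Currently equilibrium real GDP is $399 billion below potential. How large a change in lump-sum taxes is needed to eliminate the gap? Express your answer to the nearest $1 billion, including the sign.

Spending multiplier = 1/(1 − c + m) = 1/(1 − 0.489 + 0.15) = 1/0.661 ≈ 1.513.
Tax multiplier = −c·k = −0.489/0.661 ≈ −0.74. Need ΔY = +$399 billion, so ΔT = ΔY/(−c·k) = −(+$399 billion) × 0.661 / 0.489 ≈ −$539 billion.
The government should cut lump-sum taxes by $539 billion.

−$539 billion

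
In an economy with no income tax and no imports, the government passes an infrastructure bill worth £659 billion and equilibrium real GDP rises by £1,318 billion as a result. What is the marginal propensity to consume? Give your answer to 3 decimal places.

0.500

Implied spending multiplier k = ΔY/ΔG = 1,318/659 = 2.
Since k = 1/(1 − MPC), MPC = 1 − 1/k = 1 − ΔG/ΔY = 1 − 659/1,318 = 0.500.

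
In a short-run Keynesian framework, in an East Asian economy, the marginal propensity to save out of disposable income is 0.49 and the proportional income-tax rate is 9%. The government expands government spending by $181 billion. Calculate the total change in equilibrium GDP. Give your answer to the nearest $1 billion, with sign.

+$338 billion

MPC = 1 − MPS = 1 − 0.49 = 0.51.
Government-spending multiplier = 1/(1 − c(1−t)) = 1/(1 − 0.51×0.91) = 1/0.5359 ≈ 1.866.
ΔY = k × ΔG = (+$181 billion) / 0.5359 ≈ +$338 billion.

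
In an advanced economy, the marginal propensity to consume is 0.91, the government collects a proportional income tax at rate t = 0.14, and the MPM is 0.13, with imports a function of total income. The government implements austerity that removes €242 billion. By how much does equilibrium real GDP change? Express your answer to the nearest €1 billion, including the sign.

−€697 billion

Government-spending multiplier = 1/(1 − c(1−t) + m) = 1/(1 − 0.91×0.86 + 0.13) = 1/0.3474 ≈ 2.879.
ΔY = k × ΔG = (−€242 billion) / 0.3474 ≈ −€697 billion.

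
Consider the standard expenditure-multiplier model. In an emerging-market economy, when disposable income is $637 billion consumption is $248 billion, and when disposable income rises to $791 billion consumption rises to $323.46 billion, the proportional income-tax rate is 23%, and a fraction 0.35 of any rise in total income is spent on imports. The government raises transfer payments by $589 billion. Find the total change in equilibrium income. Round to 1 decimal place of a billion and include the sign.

MPC = ΔC/ΔYd = (323.46 − 248)/(791 − 637) = 75.46/154 = 0.49.
The transfer change shifts disposable income by +$589 billion, so first-round consumption changes by c·ΔTR = 0.49 × (+$589 billion) = +$288.61 billion.
Expenditure multiplier = 1/(1 − c(1−t) + m) = 1/(1 − 0.49×0.77 + 0.35) = 1/0.9727 ≈ 1.028.
The transfer multiplier is c × k ≈ 0.504, so ΔY = k × (c·ΔTR) = (+$288.61 billion) / 0.9727 ≈ +$296.7 billion.

+$296.7 billion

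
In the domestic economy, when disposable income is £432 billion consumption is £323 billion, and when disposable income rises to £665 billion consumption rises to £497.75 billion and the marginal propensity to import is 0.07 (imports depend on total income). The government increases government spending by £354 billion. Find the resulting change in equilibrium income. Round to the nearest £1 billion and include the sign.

MPC = ΔC/ΔYd = (497.75 − 323)/(665 − 432) = 174.75/233 = 0.75.
Government-spending multiplier = 1/(1 − c + m) = 1/(1 − 0.75 + 0.07) = 1/0.32 = 3.125.
ΔY = k × ΔG = (+£354 billion) / 0.32 ≈ +£1,106 billion.

+£1,106 billion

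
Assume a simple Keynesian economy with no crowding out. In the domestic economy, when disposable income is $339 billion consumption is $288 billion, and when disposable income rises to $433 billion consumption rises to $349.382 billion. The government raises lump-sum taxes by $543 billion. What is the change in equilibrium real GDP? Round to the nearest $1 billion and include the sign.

−$1,022 billion

MPC = ΔC/ΔYd = (349.382 − 288)/(433 − 339) = 61.382/94 = 0.653.
A lump-sum tax change of +$543 billion shifts disposable income by −$543 billion; first-round consumption changes by −c × ΔT = −0.653 × (+$543 billion) = −$354.579 billion.
Expenditure multiplier = 1/(1 − MPC) = 1/(1 − 0.653) = 1/0.347 ≈ 2.882.
The tax multiplier is −c × k ≈ −1.882, so ΔY = k × (−c·ΔT) = (−$354.579 billion) / 0.347 ≈ −$1,022 billion.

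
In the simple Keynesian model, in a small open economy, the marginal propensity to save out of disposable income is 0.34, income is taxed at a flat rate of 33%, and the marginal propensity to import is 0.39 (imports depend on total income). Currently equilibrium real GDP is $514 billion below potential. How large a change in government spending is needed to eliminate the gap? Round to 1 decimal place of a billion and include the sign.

+$487.2 billion

MPC = 1 − MPS = 1 − 0.34 = 0.66.
Spending multiplier = 1/(1 − c(1−t) + m) = 1/(1 − 0.66×0.67 + 0.39) = 1/0.9478 ≈ 1.055.
Need ΔY = +$514 billion, so ΔG = ΔY/k = (+$514 billion) × 0.9478 ≈ +$487.2 billion.
The government should increase government spending by $487.2 billion.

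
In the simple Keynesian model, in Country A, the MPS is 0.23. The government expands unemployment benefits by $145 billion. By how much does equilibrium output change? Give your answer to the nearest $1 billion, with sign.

+$485 billion

MPC = 1 − MPS = 1 − 0.23 = 0.77.
The transfer change shifts disposable income by +$145 billion, so first-round consumption changes by c·ΔTR = 0.77 × (+$145 billion) = +$111.65 billion.
Expenditure multiplier = 1/(1 − MPC) = 1/(1 − 0.77) = 1/0.23 ≈ 4.348.
The transfer multiplier is c × k ≈ 3.348, so ΔY = k × (c·ΔTR) = (+$111.65 billion) / 0.23 ≈ +$485 billion.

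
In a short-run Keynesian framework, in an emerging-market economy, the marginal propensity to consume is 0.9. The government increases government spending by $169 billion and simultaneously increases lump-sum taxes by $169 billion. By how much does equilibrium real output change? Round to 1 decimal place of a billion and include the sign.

Expenditure multiplier = 1/(1 − MPC) = 1/(1 − 0.9) = 1/0.1 = 10.
ΔG contributes k·ΔG = (+$169 billion) / 0.1 = +$1,690 billion.
ΔT of +$169 billion changes first-round spending by −c·ΔT = −$152.1 billion, contributing k·(−c·ΔT) = (−$152.1 billion) / 0.1 = −$1,521 billion.
With ΔG = ΔT and no other leakages, the balanced-budget multiplier is 1, so ΔY = ΔG = +$169 billion.

+$169.0 billion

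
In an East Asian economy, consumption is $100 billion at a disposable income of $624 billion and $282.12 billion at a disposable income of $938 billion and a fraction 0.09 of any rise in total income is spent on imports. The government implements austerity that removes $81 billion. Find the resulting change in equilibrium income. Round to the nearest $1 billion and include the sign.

−$159 billion

MPC = ΔC/ΔYd = (282.12 − 100)/(938 − 624) = 182.12/314 = 0.58.
Expenditure multiplier = 1/(1 − c + m) = 1/(1 − 0.58 + 0.09) = 1/0.51 ≈ 1.961.
ΔY = k × ΔG = (−$81 billion) / 0.51 ≈ −$159 billion.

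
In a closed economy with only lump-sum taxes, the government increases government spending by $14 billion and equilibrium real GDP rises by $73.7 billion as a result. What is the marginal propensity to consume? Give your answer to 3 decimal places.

Implied spending multiplier k = ΔY/ΔG = 73.7/14 ≈ 5.2643.
Since k = 1/(1 − MPC), MPC = 1 − 1/k = 1 − ΔG/ΔY = 1 − 14/73.7 ≈ 0.810.

0.810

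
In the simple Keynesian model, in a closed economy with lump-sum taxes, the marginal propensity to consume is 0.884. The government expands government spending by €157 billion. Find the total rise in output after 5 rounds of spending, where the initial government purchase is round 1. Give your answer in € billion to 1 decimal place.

€622.8 billion

Round 1 adds ΔG = €157 billion; each later round is MPC = 0.884 times the previous.
After 5 rounds: 157 + 138.788 + 122.688592 + 108.456715328 + 95.875736349952 = ΔG·(1 − c^5)/(1 − c) = 157 × (1 − 0.539835356263424)/0.116 ≈ €622.8 billion.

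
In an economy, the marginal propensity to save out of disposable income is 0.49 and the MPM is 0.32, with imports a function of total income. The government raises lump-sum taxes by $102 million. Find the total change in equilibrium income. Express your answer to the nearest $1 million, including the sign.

MPC = 1 − MPS = 1 − 0.49 = 0.51.
A lump-sum tax change of +$102 million shifts disposable income by −$102 million; first-round consumption changes by −c × ΔT = −0.51 × (+$102 million) = −$52.02 million.
Expenditure multiplier = 1/(1 − c + m) = 1/(1 − 0.51 + 0.32) = 1/0.81 ≈ 1.235.
The tax multiplier is −c × k ≈ −0.63, so ΔY = k × (−c·ΔT) = (−$52.02 million) / 0.81 ≈ −$64 million.

−$64 million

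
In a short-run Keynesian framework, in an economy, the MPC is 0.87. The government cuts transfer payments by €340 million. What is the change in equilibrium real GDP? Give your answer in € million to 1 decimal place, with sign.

The transfer change shifts disposable income by −€340 million, so first-round consumption changes by c·ΔTR = 0.87 × (−€340 million) = −€295.8 million.
Expenditure multiplier = 1/(1 − MPC) = 1/(1 − 0.87) = 1/0.13 ≈ 7.692.
The transfer multiplier is c × k ≈ 6.692, so ΔY = k × (c·ΔTR) = (−€295.8 million) / 0.13 ≈ −€2,275.4 million.

−€2,275.4 million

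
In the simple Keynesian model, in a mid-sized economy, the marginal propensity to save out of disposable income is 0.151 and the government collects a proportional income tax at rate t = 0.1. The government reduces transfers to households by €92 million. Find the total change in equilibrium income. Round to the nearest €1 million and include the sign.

−€331 million

MPC = 1 − MPS = 1 − 0.151 = 0.849.
The transfer change shifts disposable income by −€92 million, so first-round consumption changes by c·ΔTR = 0.849 × (−€92 million) = −€78.108 million.
Expenditure multiplier = 1/(1 − c(1−t)) = 1/(1 − 0.849×0.9) = 1/0.2359 ≈ 4.239.
The transfer multiplier is c × k ≈ 3.599, so ΔY = k × (c·ΔTR) = (−€78.108 million) / 0.2359 ≈ −€331 million.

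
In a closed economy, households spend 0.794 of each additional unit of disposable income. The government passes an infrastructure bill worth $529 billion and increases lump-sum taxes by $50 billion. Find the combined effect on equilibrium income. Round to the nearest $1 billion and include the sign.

Expenditure multiplier = 1/(1 − MPC) = 1/(1 − 0.794) = 1/0.206 ≈ 4.854.
ΔG contributes k·ΔG = (+$529 billion) / 0.206 ≈ +$2,568 billion.
ΔT of +$50 billion changes first-round spending by −c·ΔT = −$39.7 billion, contributing k·(−c·ΔT) = (−$39.7 billion) / 0.206 ≈ −$192.7 billion.
Net ΔY = k(ΔG − c·ΔT) = (+$489.3 billion) / 0.206 ≈ +$2,375 billion.

+$2,375 billion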